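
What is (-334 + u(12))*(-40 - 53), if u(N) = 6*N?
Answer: 24366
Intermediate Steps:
(-334 + u(12))*(-40 - 53) = (-334 + 6*12)*(-40 - 53) = (-334 + 72)*(-93) = -262*(-93) = 24366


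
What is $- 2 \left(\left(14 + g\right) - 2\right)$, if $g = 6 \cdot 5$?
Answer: $-84$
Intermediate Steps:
$g = 30$
$- 2 \left(\left(14 + g\right) - 2\right) = - 2 \left(\left(14 + 30\right) - 2\right) = - 2 \left(44 - 2\right) = \left(-2\right) 42 = -84$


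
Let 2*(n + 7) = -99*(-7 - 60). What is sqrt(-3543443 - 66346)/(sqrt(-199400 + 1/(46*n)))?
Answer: sqrt(205950279880706895647)/3372895311 ≈ 4.2548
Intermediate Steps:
n = 6619/2 (n = -7 + (-99*(-7 - 60))/2 = -7 + (-99*(-67))/2 = -7 + (1/2)*6633 = -7 + 6633/2 = 6619/2 ≈ 3309.5)
sqrt(-3543443 - 66346)/(sqrt(-199400 + 1/(46*n))) = sqrt(-3543443 - 66346)/(sqrt(-199400 + 1/(46*(6619/2)))) = sqrt(-3609789)/(sqrt(-199400 + 1/152237)) = (I*sqrt(3609789))/(sqrt(-199400 + 1/152237)) = (I*sqrt(3609789))/(sqrt(-30356057799/152237)) = (I*sqrt(3609789))/((3*I*sqrt(513479463460707)/152237)) = (I*sqrt(3609789))*(-I*sqrt(513479463460707)/10118685933) = sqrt(205950279880706895647)/3372895311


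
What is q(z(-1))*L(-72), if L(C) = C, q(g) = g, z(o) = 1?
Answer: -72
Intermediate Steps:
q(z(-1))*L(-72) = 1*(-72) = -72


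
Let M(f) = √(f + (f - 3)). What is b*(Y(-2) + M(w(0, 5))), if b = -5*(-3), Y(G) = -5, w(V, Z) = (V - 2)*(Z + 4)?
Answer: -75 + 15*I*√39 ≈ -75.0 + 93.675*I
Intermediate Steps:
w(V, Z) = (-2 + V)*(4 + Z)
M(f) = √(-3 + 2*f) (M(f) = √(f + (-3 + f)) = √(-3 + 2*f))
b = 15
b*(Y(-2) + M(w(0, 5))) = 15*(-5 + √(-3 + 2*(-8 - 2*5 + 4*0 + 0*5))) = 15*(-5 + √(-3 + 2*(-8 - 10 + 0 + 0))) = 15*(-5 + √(-3 + 2*(-18))) = 15*(-5 + √(-3 - 36)) = 15*(-5 + √(-39)) = 15*(-5 + I*√39) = -75 + 15*I*√39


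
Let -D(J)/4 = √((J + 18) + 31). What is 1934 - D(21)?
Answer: 1934 + 4*√70 ≈ 1967.5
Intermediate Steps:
D(J) = -4*√(49 + J) (D(J) = -4*√((J + 18) + 31) = -4*√((18 + J) + 31) = -4*√(49 + J))
1934 - D(21) = 1934 - (-4)*√(49 + 21) = 1934 - (-4)*√70 = 1934 + 4*√70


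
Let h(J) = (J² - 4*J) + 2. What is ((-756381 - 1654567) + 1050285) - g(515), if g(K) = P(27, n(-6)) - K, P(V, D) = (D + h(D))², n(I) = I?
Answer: -1363284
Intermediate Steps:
h(J) = 2 + J² - 4*J
P(V, D) = (2 + D² - 3*D)² (P(V, D) = (D + (2 + D² - 4*D))² = (2 + D² - 3*D)²)
g(K) = 3136 - K (g(K) = (2 + (-6)² - 3*(-6))² - K = (2 + 36 + 18)² - K = 56² - K = 3136 - K)
((-756381 - 1654567) + 1050285) - g(515) = ((-756381 - 1654567) + 1050285) - (3136 - 1*515) = (-2410948 + 1050285) - (3136 - 515) = -1360663 - 1*2621 = -1360663 - 2621 = -1363284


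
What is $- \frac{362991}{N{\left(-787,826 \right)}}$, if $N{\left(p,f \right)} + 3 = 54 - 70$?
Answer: $\frac{362991}{19} \approx 19105.0$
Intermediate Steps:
$N{\left(p,f \right)} = -19$ ($N{\left(p,f \right)} = -3 + \left(54 - 70\right) = -3 - 16 = -19$)
$- \frac{362991}{N{\left(-787,826 \right)}} = - \frac{362991}{-19} = \left(-362991\right) \left(- \frac{1}{19}\right) = \frac{362991}{19}$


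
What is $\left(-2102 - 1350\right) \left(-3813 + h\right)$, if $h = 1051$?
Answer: $9534424$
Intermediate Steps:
$\left(-2102 - 1350\right) \left(-3813 + h\right) = \left(-2102 - 1350\right) \left(-3813 + 1051\right) = \left(-3452\right) \left(-2762\right) = 9534424$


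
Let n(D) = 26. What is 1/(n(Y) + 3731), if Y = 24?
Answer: 1/3757 ≈ 0.00026617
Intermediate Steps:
1/(n(Y) + 3731) = 1/(26 + 3731) = 1/3757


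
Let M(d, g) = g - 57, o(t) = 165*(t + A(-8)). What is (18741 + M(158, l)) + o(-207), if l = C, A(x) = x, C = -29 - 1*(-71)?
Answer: -16749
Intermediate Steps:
C = 42 (C = -29 + 71 = 42)
l = 42
o(t) = -1320 + 165*t (o(t) = 165*(t - 8) = 165*(-8 + t) = -1320 + 165*t)
M(d, g) = -57 + g
(18741 + M(158, l)) + o(-207) = (18741 + (-57 + 42)) + (-1320 + 165*(-207)) = (18741 - 15) + (-1320 - 34155) = 18726 - 35475 = -16749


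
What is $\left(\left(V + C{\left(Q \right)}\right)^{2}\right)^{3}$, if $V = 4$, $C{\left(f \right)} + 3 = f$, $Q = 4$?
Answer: $15625$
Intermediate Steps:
$C{\left(f \right)} = -3 + f$
$\left(\left(V + C{\left(Q \right)}\right)^{2}\right)^{3} = \left(\left(4 + \left(-3 + 4\right)\right)^{2}\right)^{3} = \left(\left(4 + 1\right)^{2}\right)^{3} = \left(5^{2}\right)^{3} = 25^{3} = 15625$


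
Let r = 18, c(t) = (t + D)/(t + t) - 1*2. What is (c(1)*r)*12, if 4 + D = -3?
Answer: -1080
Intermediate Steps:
D = -7 (D = -4 - 3 = -7)
c(t) = -2 + (-7 + t)/(2*t) (c(t) = (t - 7)/(t + t) - 1*2 = (-7 + t)/((2*t)) - 2 = (-7 + t)*(1/(2*t)) - 2 = (-7 + t)/(2*t) - 2 = -2 + (-7 + t)/(2*t))
(c(1)*r)*12 = (((½)*(-7 - 3*1)/1)*18)*12 = (((½)*1*(-7 - 3))*18)*12 = (((½)*1*(-10))*18)*12 = -5*18*12 = -90*12 = -1080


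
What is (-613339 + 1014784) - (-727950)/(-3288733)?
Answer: 1320244691235/3288733 ≈ 4.0145e+5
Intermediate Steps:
(-613339 + 1014784) - (-727950)/(-3288733) = 401445 - (-727950)*(-1)/3288733 = 401445 - 1*727950/3288733 = 401445 - 727950/3288733 = 1320244691235/3288733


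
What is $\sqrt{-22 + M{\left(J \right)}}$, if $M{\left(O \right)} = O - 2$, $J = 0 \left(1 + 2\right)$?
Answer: $2 i \sqrt{6} \approx 4.899 i$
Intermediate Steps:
$J = 0$ ($J = 0 \cdot 3 = 0$)
$M{\left(O \right)} = -2 + O$ ($M{\left(O \right)} = O - 2 = -2 + O$)
$\sqrt{-22 + M{\left(J \right)}} = \sqrt{-22 + \left(-2 + 0\right)} = \sqrt{-22 - 2} = \sqrt{-24} = 2 i \sqrt{6}$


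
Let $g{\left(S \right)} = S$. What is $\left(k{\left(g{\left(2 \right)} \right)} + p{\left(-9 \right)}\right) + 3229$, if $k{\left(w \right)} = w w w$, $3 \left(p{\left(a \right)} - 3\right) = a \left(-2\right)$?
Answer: $3246$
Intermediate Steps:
$p{\left(a \right)} = 3 - \frac{2 a}{3}$ ($p{\left(a \right)} = 3 + \frac{a \left(-2\right)}{3} = 3 + \frac{\left(-2\right) a}{3} = 3 - \frac{2 a}{3}$)
$k{\left(w \right)} = w^{3}$ ($k{\left(w \right)} = w^{2} w = w^{3}$)
$\left(k{\left(g{\left(2 \right)} \right)} + p{\left(-9 \right)}\right) + 3229 = \left(2^{3} + \left(3 - -6\right)\right) + 3229 = \left(8 + \left(3 + 6\right)\right) + 3229 = \left(8 + 9\right) + 3229 = 17 + 3229 = 3246$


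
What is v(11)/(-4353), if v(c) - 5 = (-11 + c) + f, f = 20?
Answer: -25/4353 ≈ -0.0057432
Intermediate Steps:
v(c) = 14 + c (v(c) = 5 + ((-11 + c) + 20) = 5 + (9 + c) = 14 + c)
v(11)/(-4353) = (14 + 11)/(-4353) = 25*(-1/4353) = -25/4353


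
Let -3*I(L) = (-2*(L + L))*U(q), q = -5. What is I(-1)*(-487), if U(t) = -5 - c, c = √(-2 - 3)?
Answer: -9740/3 - 1948*I*√5/3 ≈ -3246.7 - 1452.0*I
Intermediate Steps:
c = I*√5 (c = √(-5) = I*√5 ≈ 2.2361*I)
U(t) = -5 - I*√5
I(L) = 4*L*(-5 - I*√5)/3 (I(L) = -(-2*(L + L))*(-5 - I*√5)/3 = -(-4*L)*(-5 - I*√5)/3 = -(-4)*L*(-5 - I*√5)/3 = 4*L*(-5 - I*√5)/3)
I(-1)*(-487) = -4/3*(-1)*(5 + I*√5)*(-487) = (20/3 + 4*I*√5/3)*(-487) = -9740/3 - 1948*I*√5/3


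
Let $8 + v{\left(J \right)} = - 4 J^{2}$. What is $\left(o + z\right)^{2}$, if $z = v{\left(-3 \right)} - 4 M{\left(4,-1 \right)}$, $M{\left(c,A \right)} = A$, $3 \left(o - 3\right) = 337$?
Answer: $\frac{51076}{9} \approx 5675.1$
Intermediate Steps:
$o = \frac{346}{3}$ ($o = 3 + \frac{1}{3} \cdot 337 = 3 + \frac{337}{3} = \frac{346}{3} \approx 115.33$)
$v{\left(J \right)} = -8 - 4 J^{2}$
$z = -40$ ($z = \left(-8 - 4 \left(-3\right)^{2}\right) - -4 = \left(-8 - 36\right) + 4 = -44 + 4 = -40$)
$\left(o + z\right)^{2} = \left(\frac{346}{3} - 40\right)^{2} = \left(\frac{226}{3}\right)^{2} = \frac{51076}{9}$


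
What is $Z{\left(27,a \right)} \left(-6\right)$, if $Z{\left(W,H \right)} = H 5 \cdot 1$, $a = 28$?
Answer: $-840$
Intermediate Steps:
$Z{\left(W,H \right)} = 5 H$ ($Z{\left(W,H \right)} = 5 H 1 = 5 H$)
$Z{\left(27,a \right)} \left(-6\right) = 5 \cdot 28 \left(-6\right) = 140 \left(-6\right) = -840$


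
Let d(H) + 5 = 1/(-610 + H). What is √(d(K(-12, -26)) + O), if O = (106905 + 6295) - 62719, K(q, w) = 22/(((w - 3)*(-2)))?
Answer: 5*√631044957153/17679 ≈ 224.67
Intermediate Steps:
K(q, w) = 22/(6 - 2*w) (K(q, w) = 22/(((-3 + w)*(-2))) = 22/(6 - 2*w))
O = 50481 (O = 113200 - 62719 = 50481)
d(H) = -5 + 1/(-610 + H)
√(d(K(-12, -26)) + O) = √((3051 - (-55)/(-3 - 26))/(-610 - 11/(-3 - 26)) + 50481) = √((3051 - (-55)/(-29))/(-610 - 11/(-29)) + 50481) = √((3051 - (-55)*(-1)/29)/(-610 - 11*(-1/29)) + 50481) = √((3051 - 5*11/29)/(-610 + 11/29) + 50481) = √((3051 - 55/29)/(-17679/29) + 50481) = √(-29/17679*88424/29 + 50481) = √(-88424/17679 + 50481) = √(892365175/17679) = 5*√631044957153/17679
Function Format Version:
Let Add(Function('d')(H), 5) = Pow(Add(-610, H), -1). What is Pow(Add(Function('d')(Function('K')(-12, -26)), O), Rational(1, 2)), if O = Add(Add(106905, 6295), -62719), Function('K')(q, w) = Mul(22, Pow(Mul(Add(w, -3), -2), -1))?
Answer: Mul(Rational(5, 17679), Pow(631044957153, Rational(1, 2))) ≈ 224.67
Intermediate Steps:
Function('K')(q, w) = Mul(22, Pow(Add(6, Mul(-2, w)), -1)) (Function('K')(q, w) = Mul(22, Pow(Mul(Add(-3, w), -2), -1)) = Mul(22, Pow(Add(6, Mul(-2, w)), -1)))
O = 50481 (O = Add(113200, -62719) = 50481)
Function('d')(H) = Add(-5, Pow(Add(-610, H), -1))
Pow(Add(Function('d')(Function('K')(-12, -26)), O), Rational(1, 2)) = Pow(Add(Mul(Pow(Add(-610, Mul(-11, Pow(Add(-3, -26), -1))), -1), Add(3051, Mul(-5, Mul(-11, Pow(Add(-3, -26), -1))))), 50481), Rational(1, 2)) = Pow(Add(Mul(Pow(Add(-610, Mul(-11, Pow(-29, -1))), -1), Add(3051, Mul(-5, Mul(-11, Pow(-29, -1))))), 50481), Rational(1, 2)) = Pow(Add(Mul(Pow(Add(-610, Mul(-11, Rational(-1, 29))), -1), Add(3051, Mul(-5, Mul(-11, Rational(-1, 29))))), 50481), Rational(1, 2)) = Pow(Add(Mul(Pow(Add(-610, Rational(11, 29)), -1), Add(3051, Mul(-5, Rational(11, 29)))), 50481), Rational(1, 2)) = Pow(Add(Mul(Pow(Rational(-17679, 29), -1), Add(3051, Rational(-55, 29))), 50481), Rational(1, 2)) = Pow(Add(Mul(Rational(-29, 17679), Rational(88424, 29)), 50481), Rational(1, 2)) = Pow(Add(Rational(-88424, 17679), 50481), Rational(1, 2)) = Pow(Rational(892365175, 17679), Rational(1, 2)) = Mul(Rational(5, 17679), Pow(631044957153, Rational(1, 2)))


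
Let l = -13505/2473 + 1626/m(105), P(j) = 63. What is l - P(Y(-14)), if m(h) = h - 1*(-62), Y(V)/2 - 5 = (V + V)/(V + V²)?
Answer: -24252670/412991 ≈ -58.724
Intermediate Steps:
Y(V) = 10 + 4*V/(V + V²) (Y(V) = 10 + 2*((V + V)/(V + V²)) = 10 + 2*((2*V)/(V + V²)) = 10 + 2*(2*V/(V + V²)) = 10 + 4*V/(V + V²))
m(h) = 62 + h (m(h) = h + 62 = 62 + h)
l = 1765763/412991 (l = -13505/2473 + 1626/(62 + 105) = -13505*1/2473 + 1626/167 = -13505/2473 + 1626*(1/167) = -13505/2473 + 1626/167 = 1765763/412991 ≈ 4.2756)
l - P(Y(-14)) = 1765763/412991 - 1*63 = 1765763/412991 - 63 = -24252670/412991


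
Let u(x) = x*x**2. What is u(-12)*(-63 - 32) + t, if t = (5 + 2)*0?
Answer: 164160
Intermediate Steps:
t = 0 (t = 7*0 = 0)
u(x) = x**3
u(-12)*(-63 - 32) + t = (-12)**3*(-63 - 32) + 0 = -1728*(-95) + 0 = 164160 + 0 = 164160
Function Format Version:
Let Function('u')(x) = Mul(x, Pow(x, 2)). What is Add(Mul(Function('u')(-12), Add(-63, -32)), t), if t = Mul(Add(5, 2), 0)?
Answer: 164160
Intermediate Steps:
t = 0 (t = Mul(7, 0) = 0)
Function('u')(x) = Pow(x, 3)
Add(Mul(Function('u')(-12), Add(-63, -32)), t) = Add(Mul(Pow(-12, 3), Add(-63, -32)), 0) = Add(Mul(-1728, -95), 0) = Add(164160, 0) = 164160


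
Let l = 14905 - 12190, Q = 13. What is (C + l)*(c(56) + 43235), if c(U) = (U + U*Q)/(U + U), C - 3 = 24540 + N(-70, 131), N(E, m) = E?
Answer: 1175663496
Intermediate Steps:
l = 2715
C = 24473 (C = 3 + (24540 - 70) = 3 + 24470 = 24473)
c(U) = 7 (c(U) = (U + U*13)/(U + U) = (U + 13*U)/((2*U)) = (14*U)*(1/(2*U)) = 7)
(C + l)*(c(56) + 43235) = (24473 + 2715)*(7 + 43235) = 27188*43242 = 1175663496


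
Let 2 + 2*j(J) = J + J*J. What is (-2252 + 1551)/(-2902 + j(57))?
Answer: 701/1250 ≈ 0.56080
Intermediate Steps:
j(J) = -1 + J/2 + J**2/2 (j(J) = -1 + (J + J*J)/2 = -1 + (J + J**2)/2 = -1 + (J/2 + J**2/2) = -1 + J/2 + J**2/2)
(-2252 + 1551)/(-2902 + j(57)) = (-2252 + 1551)/(-2902 + (-1 + (1/2)*57 + (1/2)*57**2)) = -701/(-2902 + (-1 + 57/2 + (1/2)*3249)) = -701/(-2902 + (-1 + 57/2 + 3249/2)) = -701/(-2902 + 1652) = -701/(-1250) = -701*(-1/1250) = 701/1250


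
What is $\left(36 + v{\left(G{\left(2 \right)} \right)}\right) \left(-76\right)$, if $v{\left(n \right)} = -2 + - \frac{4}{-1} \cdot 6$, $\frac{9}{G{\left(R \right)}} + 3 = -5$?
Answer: $-4408$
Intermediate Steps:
$G{\left(R \right)} = - \frac{9}{8}$ ($G{\left(R \right)} = \frac{9}{-3 - 5} = \frac{9}{-8} = 9 \left(- \frac{1}{8}\right) = - \frac{9}{8}$)
$v{\left(n \right)} = 22$ ($v{\left(n \right)} = -2 + \left(-4\right) \left(-1\right) 6 = -2 + 4 \cdot 6 = -2 + 24 = 22$)
$\left(36 + v{\left(G{\left(2 \right)} \right)}\right) \left(-76\right) = \left(36 + 22\right) \left(-76\right) = 58 \left(-76\right) = -4408$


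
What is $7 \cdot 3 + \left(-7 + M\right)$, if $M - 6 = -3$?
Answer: $17$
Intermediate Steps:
$M = 3$ ($M = 6 - 3 = 3$)
$7 \cdot 3 + \left(-7 + M\right) = 7 \cdot 3 + \left(-7 + 3\right) = 21 - 4 = 17$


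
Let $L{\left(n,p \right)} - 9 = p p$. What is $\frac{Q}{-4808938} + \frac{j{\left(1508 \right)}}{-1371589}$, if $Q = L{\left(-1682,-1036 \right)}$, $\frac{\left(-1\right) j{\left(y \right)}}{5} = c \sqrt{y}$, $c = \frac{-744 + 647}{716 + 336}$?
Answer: $- \frac{1073305}{4808938} - \frac{485 \sqrt{377}}{721455814} \approx -0.2232$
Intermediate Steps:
$L{\left(n,p \right)} = 9 + p^{2}$ ($L{\left(n,p \right)} = 9 + p p = 9 + p^{2}$)
$c = - \frac{97}{1052} \approx -0.092205$
$j{\left(y \right)} = \frac{485 \sqrt{y}}{1052}$ ($j{\left(y \right)} = - 5 \left(- \frac{97 \sqrt{y}}{1052}\right) = \frac{485 \sqrt{y}}{1052}$)
$Q = 1073305$ ($Q = 9 + \left(-1036\right)^{2} = 9 + 1073296 = 1073305$)
$\frac{Q}{-4808938} + \frac{j{\left(1508 \right)}}{-1371589} = \frac{1073305}{-4808938} + \frac{\frac{485}{1052} \sqrt{1508}}{-1371589} = 1073305 \left(- \frac{1}{4808938}\right) + \frac{485 \cdot 2 \sqrt{377}}{1052} \left(- \frac{1}{1371589}\right) = - \frac{1073305}{4808938} + \frac{485 \sqrt{377}}{526} \left(- \frac{1}{1371589}\right) = - \frac{1073305}{4808938} - \frac{485 \sqrt{377}}{721455814}$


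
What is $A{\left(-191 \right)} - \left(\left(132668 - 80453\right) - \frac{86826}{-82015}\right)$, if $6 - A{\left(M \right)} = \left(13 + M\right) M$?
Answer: $- \frac{7070353931}{82015} \approx -86208.0$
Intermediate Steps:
$A{\left(M \right)} = 6 - M \left(13 + M\right)$ ($A{\left(M \right)} = 6 - \left(13 + M\right) M = 6 - M \left(13 + M\right)$)
$A{\left(-191 \right)} - \left(\left(132668 - 80453\right) - \frac{86826}{-82015}\right) = \left(6 - \left(-191\right)^{2} - -2483\right) - \left(\left(132668 - 80453\right) - \frac{86826}{-82015}\right) = \left(6 - 36481 + 2483\right) - \left(52215 - - \frac{86826}{82015}\right) = \left(6 - 36481 + 2483\right) - \left(52215 + \frac{86826}{82015}\right) = -33992 - \frac{4282500051}{82015} = - \frac{7070353931}{82015}$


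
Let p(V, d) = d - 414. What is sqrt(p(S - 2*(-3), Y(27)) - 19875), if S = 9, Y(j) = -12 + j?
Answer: I*sqrt(20274) ≈ 142.39*I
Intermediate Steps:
p(V, d) = -414 + d
sqrt(p(S - 2*(-3), Y(27)) - 19875) = sqrt((-414 + (-12 + 27)) - 19875) = sqrt((-414 + 15) - 19875) = sqrt(-399 - 19875) = sqrt(-20274) = I*sqrt(20274)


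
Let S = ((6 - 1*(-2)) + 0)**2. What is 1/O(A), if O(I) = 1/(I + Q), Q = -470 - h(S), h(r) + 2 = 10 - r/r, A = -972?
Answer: -1449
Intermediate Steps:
S = 64 (S = ((6 + 2) + 0)**2 = (8 + 0)**2 = 8**2 = 64)
h(r) = 7 (h(r) = -2 + (10 - r/r) = -2 + (10 - 1*1) = -2 + (10 - 1) = -2 + 9 = 7)
Q = -477 (Q = -470 - 1*7 = -470 - 7 = -477)
O(I) = 1/(-477 + I) (O(I) = 1/(I - 477) = 1/(-477 + I))
1/O(A) = 1/(1/(-477 - 972)) = 1/(1/(-1449)) = 1/(-1/1449) = -1449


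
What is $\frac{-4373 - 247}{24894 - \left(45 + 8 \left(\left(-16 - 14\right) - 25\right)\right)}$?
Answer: $- \frac{420}{2299} \approx -0.18269$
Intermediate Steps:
$\frac{-4373 - 247}{24894 - \left(45 + 8 \left(\left(-16 - 14\right) - 25\right)\right)} = - \frac{4620}{24894 - \left(45 + 8 \left(-30 - 25\right)\right)} = - \frac{4620}{24894 - -395} = - \frac{4620}{24894 + \left(-45 + 440\right)} = - \frac{4620}{24894 + 395} = - \frac{4620}{25289} = \left(-4620\right) \frac{1}{25289} = - \frac{420}{2299}$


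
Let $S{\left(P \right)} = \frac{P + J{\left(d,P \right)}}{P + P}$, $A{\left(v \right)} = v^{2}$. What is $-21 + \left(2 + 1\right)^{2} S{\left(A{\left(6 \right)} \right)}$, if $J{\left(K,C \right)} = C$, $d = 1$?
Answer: $-12$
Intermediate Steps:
$S{\left(P \right)} = 1$ ($S{\left(P \right)} = \frac{P + P}{P + P} = \frac{2 P}{2 P} = 2 P \frac{1}{2 P} = 1$)
$-21 + \left(2 + 1\right)^{2} S{\left(A{\left(6 \right)} \right)} = -21 + \left(2 + 1\right)^{2} \cdot 1 = -21 + 3^{2} \cdot 1 = -21 + 9 \cdot 1 = -21 + 9 = -12$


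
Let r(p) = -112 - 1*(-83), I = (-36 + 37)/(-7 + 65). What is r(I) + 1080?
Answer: 1051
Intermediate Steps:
I = 1/58 ≈ 0.017241
r(p) = -29 (r(p) = -112 + 83 = -29)
r(I) + 1080 = -29 + 1080 = 1051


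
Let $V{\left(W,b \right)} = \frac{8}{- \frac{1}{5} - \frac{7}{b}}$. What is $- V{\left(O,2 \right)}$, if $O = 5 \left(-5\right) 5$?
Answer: $\frac{80}{37} \approx 2.1622$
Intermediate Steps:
$O = -125$ ($O = \left(-25\right) 5 = -125$)
$V{\left(W,b \right)} = \frac{8}{- \frac{1}{5} - \frac{7}{b}}$ ($V{\left(W,b \right)} = \frac{8}{\left(-1\right) \frac{1}{5} - \frac{7}{b}} = \frac{8}{- \frac{1}{5} - \frac{7}{b}}$)
$- V{\left(O,2 \right)} = - \frac{\left(-40\right) 2}{35 + 2} = - \frac{\left(-40\right) 2}{37} = \left(-1\right) \left(- \frac{80}{37}\right) = \frac{80}{37}$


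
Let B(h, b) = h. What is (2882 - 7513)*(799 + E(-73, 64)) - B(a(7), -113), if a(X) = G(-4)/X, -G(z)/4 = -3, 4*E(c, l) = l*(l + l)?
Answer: -92291211/7 ≈ -1.3184e+7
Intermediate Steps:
E(c, l) = l**2/2 (E(c, l) = (l*(l + l))/4 = (l*(2*l))/4 = (2*l**2)/4 = l**2/2)
G(z) = 12 (G(z) = -4*(-3) = 12)
a(X) = 12/X
(2882 - 7513)*(799 + E(-73, 64)) - B(a(7), -113) = (2882 - 7513)*(799 + (1/2)*64**2) - 12/7 = -4631*(799 + (1/2)*4096) - 12/7 = -4631*(799 + 2048) - 1*12/7 = -4631*2847 - 12/7 = -13184457 - 12/7 = -92291211/7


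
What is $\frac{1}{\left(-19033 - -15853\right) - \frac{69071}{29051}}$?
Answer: $- \frac{29051}{92451251} \approx -0.00031423$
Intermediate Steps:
$\frac{1}{\left(-19033 - -15853\right) - \frac{69071}{29051}} = \frac{1}{\left(-19033 + 15853\right) - \frac{69071}{29051}} = \frac{1}{-3180 - \frac{69071}{29051}} = \frac{1}{- \frac{92451251}{29051}} = - \frac{29051}{92451251}$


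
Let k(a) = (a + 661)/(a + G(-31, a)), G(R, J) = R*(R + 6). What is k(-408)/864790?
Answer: 253/317377930 ≈ 7.9716e-7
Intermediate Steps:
G(R, J) = R*(6 + R)
k(a) = (661 + a)/(775 + a) (k(a) = (a + 661)/(a - 31*(6 - 31)) = (661 + a)/(a - 31*(-25)) = (661 + a)/(a + 775) = (661 + a)/(775 + a))
k(-408)/864790 = ((661 - 408)/(775 - 408))/864790 = (253/367)*(1/864790) = 253/317377930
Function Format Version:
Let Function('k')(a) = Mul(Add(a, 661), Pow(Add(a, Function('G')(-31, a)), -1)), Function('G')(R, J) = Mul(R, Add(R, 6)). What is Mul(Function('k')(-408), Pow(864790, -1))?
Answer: Rational(253, 317377930) ≈ 7.9716e-7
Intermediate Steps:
Function('G')(R, J) = Mul(R, Add(6, R))
Function('k')(a) = Mul(Pow(Add(775, a), -1), Add(661, a)) (Function('k')(a) = Mul(Add(a, 661), Pow(Add(a, Mul(-31, Add(6, -31))), -1)) = Mul(Add(661, a), Pow(Add(a, Mul(-31, -25)), -1)) = Mul(Add(661, a), Pow(Add(a, 775), -1)) = Mul(Add(661, a), Pow(Add(775, a), -1)) = Mul(Pow(Add(775, a), -1), Add(661, a)))
Mul(Function('k')(-408), Pow(864790, -1)) = Mul(Mul(Pow(Add(775, -408), -1), Add(661, -408)), Pow(864790, -1)) = Mul(Mul(Pow(367, -1), 253), Rational(1, 864790)) = Mul(Mul(Rational(1, 367), 253), Rational(1, 864790)) = Mul(Rational(253, 367), Rational(1, 864790)) = Rational(253, 317377930)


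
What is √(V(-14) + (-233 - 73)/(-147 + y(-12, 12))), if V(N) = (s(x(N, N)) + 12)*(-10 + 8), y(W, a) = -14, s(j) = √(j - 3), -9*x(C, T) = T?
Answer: √(-5155542 - 155526*I*√13)/483 ≈ 0.25528 - 4.7079*I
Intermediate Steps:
x(C, T) = -T/9
s(j) = √(-3 + j)
V(N) = -24 - 2*√(-3 - N/9) (V(N) = (√(-3 - N/9) + 12)*(-10 + 8) = (12 + √(-3 - N/9))*(-2) = -24 - 2*√(-3 - N/9))
√(V(-14) + (-233 - 73)/(-147 + y(-12, 12))) = √((-24 - 2*√(-27 - 1*(-14))/3) + (-233 - 73)/(-147 - 14)) = √((-24 - 2*√(-27 + 14)/3) - 306/(-161)) = √((-24 - 2*I*√13/3) - 306*(-1/161)) = √((-24 - 2*I*√13/3) + 306/161) = √(-3558/161 - 2*I*√13/3)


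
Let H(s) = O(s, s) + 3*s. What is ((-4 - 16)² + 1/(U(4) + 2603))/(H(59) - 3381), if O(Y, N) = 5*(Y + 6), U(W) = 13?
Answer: -1046401/7531464 ≈ -0.13894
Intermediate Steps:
O(Y, N) = 30 + 5*Y (O(Y, N) = 5*(6 + Y) = 30 + 5*Y)
H(s) = 30 + 8*s (H(s) = (30 + 5*s) + 3*s = 30 + 8*s)
((-4 - 16)² + 1/(U(4) + 2603))/(H(59) - 3381) = ((-4 - 16)² + 1/(13 + 2603))/((30 + 8*59) - 3381) = ((-20)² + 1/2616)/((30 + 472) - 3381) = (400 + 1/2616)/(502 - 3381) = (1046401/2616)/(-2879) = (1046401/2616)*(-1/2879) = -1046401/7531464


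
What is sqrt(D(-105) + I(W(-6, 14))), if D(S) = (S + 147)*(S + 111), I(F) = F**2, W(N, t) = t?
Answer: 8*sqrt(7) ≈ 21.166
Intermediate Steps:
D(S) = (111 + S)*(147 + S) (D(S) = (147 + S)*(111 + S) = (111 + S)*(147 + S))
sqrt(D(-105) + I(W(-6, 14))) = sqrt((16317 + (-105)**2 + 258*(-105)) + 14**2) = sqrt((16317 + 11025 - 27090) + 196) = sqrt(252 + 196) = sqrt(448) = 8*sqrt(7)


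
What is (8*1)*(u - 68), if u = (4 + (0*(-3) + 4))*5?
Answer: -224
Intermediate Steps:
u = 40 (u = (4 + (0 + 4))*5 = (4 + 4)*5 = 8*5 = 40)
(8*1)*(u - 68) = (8*1)*(40 - 68) = 8*(-28) = -224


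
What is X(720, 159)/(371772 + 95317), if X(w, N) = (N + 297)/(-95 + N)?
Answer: 57/3736712 ≈ 1.5254e-5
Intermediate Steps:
X(w, N) = (297 + N)/(-95 + N)
X(720, 159)/(371772 + 95317) = ((297 + 159)/(-95 + 159))/(371772 + 95317) = (456/64)/467089 = ((1/64)*456)*(1/467089) = (57/8)*(1/467089) = 57/3736712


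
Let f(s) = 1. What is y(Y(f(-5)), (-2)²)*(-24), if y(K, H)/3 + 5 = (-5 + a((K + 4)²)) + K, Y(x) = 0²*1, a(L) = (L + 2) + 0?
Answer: -576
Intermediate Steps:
a(L) = 2 + L (a(L) = (2 + L) + 0 = 2 + L)
Y(x) = 0 (Y(x) = 0*1 = 0)
y(K, H) = -24 + 3*K + 3*(4 + K)² (y(K, H) = -15 + 3*((-5 + (2 + (K + 4)²)) + K) = -15 + 3*((-5 + (2 + (4 + K)²)) + K) = -15 + 3*((-3 + (4 + K)²) + K) = -15 + 3*(-3 + K + (4 + K)²) = -15 + (-9 + 3*K + 3*(4 + K)²) = -24 + 3*K + 3*(4 + K)²)
y(Y(f(-5)), (-2)²)*(-24) = (-24 + 3*0 + 3*(4 + 0)²)*(-24) = (-24 + 0 + 3*4²)*(-24) = (-24 + 0 + 3*16)*(-24) = (-24 + 0 + 48)*(-24) = 24*(-24) = -576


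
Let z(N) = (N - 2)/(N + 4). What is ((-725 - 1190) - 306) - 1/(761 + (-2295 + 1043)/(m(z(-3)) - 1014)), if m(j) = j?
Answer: -1725076150/776711 ≈ -2221.0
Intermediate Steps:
z(N) = (-2 + N)/(4 + N)
((-725 - 1190) - 306) - 1/(761 + (-2295 + 1043)/(m(z(-3)) - 1014)) = ((-725 - 1190) - 306) - 1/(761 + (-2295 + 1043)/((-2 - 3)/(4 - 3) - 1014)) = (-1915 - 306) - 1/(761 - 1252/(-5/1 - 1014)) = -2221 - 1/(761 - 1252/(1*(-5) - 1014)) = -2221 - 1/(761 - 1252/(-5 - 1014)) = -2221 - 1/(761 - 1252/(-1019)) = -2221 - 1/(761 - 1252*(-1/1019)) = -2221 - 1/(761 + 1252/1019) = -2221 - 1/776711/1019 = -2221 - 1*1019/776711 = -2221 - 1019/776711 = -1725076150/776711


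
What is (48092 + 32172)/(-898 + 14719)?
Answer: 80264/13821 ≈ 5.8074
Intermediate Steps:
(48092 + 32172)/(-898 + 14719) = 80264/13821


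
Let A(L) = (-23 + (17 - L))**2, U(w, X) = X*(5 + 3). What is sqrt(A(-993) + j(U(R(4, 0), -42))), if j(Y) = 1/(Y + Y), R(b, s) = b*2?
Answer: sqrt(27494945814)/168 ≈ 987.00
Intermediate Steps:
R(b, s) = 2*b
U(w, X) = 8*X (U(w, X) = X*8 = 8*X)
A(L) = (-6 - L)**2
j(Y) = 1/(2*Y)
sqrt(A(-993) + j(U(R(4, 0), -42))) = sqrt((6 - 993)**2 + 1/(2*((8*(-42))))) = sqrt((-987)**2 + (1/2)/(-336)) = sqrt(974169 + (1/2)*(-1/336)) = sqrt(974169 - 1/672) = sqrt(654641567/672) = sqrt(27494945814)/168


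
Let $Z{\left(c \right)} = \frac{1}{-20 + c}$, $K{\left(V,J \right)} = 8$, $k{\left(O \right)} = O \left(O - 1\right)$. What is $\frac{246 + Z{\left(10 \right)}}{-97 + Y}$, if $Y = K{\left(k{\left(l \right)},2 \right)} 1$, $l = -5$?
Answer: $- \frac{2459}{890} \approx -2.7629$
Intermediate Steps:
$k{\left(O \right)} = O \left(-1 + O\right)$
$Y = 8$ ($Y = 8 \cdot 1 = 8$)
$\frac{246 + Z{\left(10 \right)}}{-97 + Y} = \frac{246 + \frac{1}{-20 + 10}}{-97 + 8} = \frac{246 + \frac{1}{-10}}{-89} = \left(246 - \frac{1}{10}\right) \left(- \frac{1}{89}\right) = \frac{2459}{10} \left(- \frac{1}{89}\right) = - \frac{2459}{890}$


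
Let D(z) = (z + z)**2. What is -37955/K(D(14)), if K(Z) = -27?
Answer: 37955/27 ≈ 1405.7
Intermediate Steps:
D(z) = 4*z**2 (D(z) = (2*z)**2 = 4*z**2)
-37955/K(D(14)) = -37955/(-27) = -37955*(-1/27) = 37955/27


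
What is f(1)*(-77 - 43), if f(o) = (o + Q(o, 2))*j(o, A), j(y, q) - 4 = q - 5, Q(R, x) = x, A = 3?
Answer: -720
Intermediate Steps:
j(y, q) = -1 + q (j(y, q) = 4 + (q - 5) = 4 + (-5 + q) = -1 + q)
f(o) = 4 + 2*o (f(o) = (o + 2)*(-1 + 3) = (2 + o)*2 = 4 + 2*o)
f(1)*(-77 - 43) = (4 + 2*1)*(-77 - 43) = (4 + 2)*(-120) = 6*(-120) = -720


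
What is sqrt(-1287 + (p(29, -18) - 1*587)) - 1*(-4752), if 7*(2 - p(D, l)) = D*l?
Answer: 4752 + 3*I*sqrt(9786)/7 ≈ 4752.0 + 42.396*I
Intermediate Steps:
p(D, l) = 2 - D*l/7
sqrt(-1287 + (p(29, -18) - 1*587)) - 1*(-4752) = sqrt(-1287 + ((2 - 1/7*29*(-18)) - 1*587)) - 1*(-4752) = sqrt(-1287 + ((2 + 522/7) - 587)) + 4752 = sqrt(-1287 + (536/7 - 587)) + 4752 = sqrt(-1287 - 3573/7) + 4752 = sqrt(-12582/7) + 4752 = 3*I*sqrt(9786)/7 + 4752 = 4752 + 3*I*sqrt(9786)/7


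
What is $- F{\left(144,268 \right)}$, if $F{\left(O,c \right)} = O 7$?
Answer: $-1008$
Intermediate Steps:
$F{\left(O,c \right)} = 7 O$
$- F{\left(144,268 \right)} = - 7 \cdot 144 = \left(-1\right) 1008 = -1008$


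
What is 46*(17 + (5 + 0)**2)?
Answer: 1932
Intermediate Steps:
46*(17 + (5 + 0)**2) = 46*(17 + 5**2) = 46*(17 + 25) = 46*42 = 1932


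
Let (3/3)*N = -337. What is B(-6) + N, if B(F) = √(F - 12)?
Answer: -337 + 3*I*√2 ≈ -337.0 + 4.2426*I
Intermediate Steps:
N = -337
B(F) = √(-12 + F)
B(-6) + N = √(-12 - 6) - 337 = √(-18) - 337 = 3*I*√2 - 337 = -337 + 3*I*√2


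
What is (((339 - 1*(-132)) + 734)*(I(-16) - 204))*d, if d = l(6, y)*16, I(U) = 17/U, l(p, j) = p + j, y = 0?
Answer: -23721630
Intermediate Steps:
l(p, j) = j + p
d = 96 (d = (0 + 6)*16 = 6*16 = 96)
(((339 - 1*(-132)) + 734)*(I(-16) - 204))*d = (((339 - 1*(-132)) + 734)*(17/(-16) - 204))*96 = (((339 + 132) + 734)*(17*(-1/16) - 204))*96 = ((471 + 734)*(-17/16 - 204))*96 = (1205*(-3281/16))*96 = -3953605/16*96 = -23721630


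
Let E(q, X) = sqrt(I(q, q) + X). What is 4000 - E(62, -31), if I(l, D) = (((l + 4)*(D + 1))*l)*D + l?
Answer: 4000 - sqrt(15983383) ≈ 2.0777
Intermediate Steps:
I(l, D) = l + D*l*(1 + D)*(4 + l) (I(l, D) = (((4 + l)*(1 + D))*l)*D + l = (((1 + D)*(4 + l))*l)*D + l = (l*(1 + D)*(4 + l))*D + l = D*l*(1 + D)*(4 + l) + l = l + D*l*(1 + D)*(4 + l))
E(q, X) = sqrt(X + q*(1 + q**3 + 4*q + 5*q**2)) (E(q, X) = sqrt(q*(1 + 4*q + 4*q**2 + q*q + q*q**2) + X) = sqrt(q*(1 + 4*q + 4*q**2 + q**2 + q**3) + X) = sqrt(q*(1 + q**3 + 4*q + 5*q**2) + X) = sqrt(X + q*(1 + q**3 + 4*q + 5*q**2)))
4000 - E(62, -31) = 4000 - sqrt(-31 + 62*(1 + 62**3 + 4*62 + 5*62**2)) = 4000 - sqrt(-31 + 62*(1 + 238328 + 248 + 5*3844)) = 4000 - sqrt(-31 + 62*(1 + 238328 + 248 + 19220)) = 4000 - sqrt(-31 + 62*257797) = 4000 - sqrt(-31 + 15983414) = 4000 - sqrt(15983383)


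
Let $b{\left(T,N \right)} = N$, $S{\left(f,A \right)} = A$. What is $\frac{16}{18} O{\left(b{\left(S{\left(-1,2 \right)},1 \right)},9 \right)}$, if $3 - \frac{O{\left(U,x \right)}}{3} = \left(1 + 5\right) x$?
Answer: $-136$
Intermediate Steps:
$O{\left(U,x \right)} = 9 - 18 x$ ($O{\left(U,x \right)} = 9 - 3 \left(1 + 5\right) x = 9 - 3 \cdot 6 x = 9 - 18 x$)
$\frac{16}{18} O{\left(b{\left(S{\left(-1,2 \right)},1 \right)},9 \right)} = \frac{16}{18} \left(9 - 162\right) = 16 \cdot \frac{1}{18} \left(9 - 162\right) = \frac{8}{9} \left(-153\right) = -136$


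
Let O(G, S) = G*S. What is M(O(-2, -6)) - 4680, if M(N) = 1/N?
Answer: -56159/12 ≈ -4679.9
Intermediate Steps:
M(O(-2, -6)) - 4680 = 1/(-2*(-6)) - 4680 = 1/12 - 4680 = -56159/12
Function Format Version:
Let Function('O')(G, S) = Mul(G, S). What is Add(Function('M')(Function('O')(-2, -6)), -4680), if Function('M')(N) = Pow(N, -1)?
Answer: Rational(-56159, 12) ≈ -4679.9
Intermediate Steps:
Add(Function('M')(Function('O')(-2, -6)), -4680) = Add(Pow(Mul(-2, -6), -1), -4680) = Add(Pow(12, -1), -4680) = Add(Rational(1, 12), -4680) = Rational(-56159, 12)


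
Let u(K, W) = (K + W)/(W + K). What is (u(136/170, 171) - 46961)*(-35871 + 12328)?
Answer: 1105579280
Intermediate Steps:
u(K, W) = 1 (u(K, W) = (K + W)/(K + W) = 1)
(u(136/170, 171) - 46961)*(-35871 + 12328) = (1 - 46961)*(-35871 + 12328) = -46960*(-23543) = 1105579280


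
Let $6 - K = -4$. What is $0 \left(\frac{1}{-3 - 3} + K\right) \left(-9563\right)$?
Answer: $0$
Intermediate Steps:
$K = 10$ ($K = 6 - -4 = 6 + 4 = 10$)
$0 \left(\frac{1}{-3 - 3} + K\right) \left(-9563\right) = 0 \left(\frac{1}{-3 - 3} + 10\right) \left(-9563\right) = 0 \left(\frac{1}{-6} + 10\right) \left(-9563\right) = 0 \left(- \frac{1}{6} + 10\right) \left(-9563\right) = 0 \cdot \frac{59}{6} \left(-9563\right) = 0 \left(-9563\right) = 0$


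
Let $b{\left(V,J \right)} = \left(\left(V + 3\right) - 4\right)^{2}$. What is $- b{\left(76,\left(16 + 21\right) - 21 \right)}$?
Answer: $-5625$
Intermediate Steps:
$b{\left(V,J \right)} = \left(-1 + V\right)^{2}$ ($b{\left(V,J \right)} = \left(\left(3 + V\right) - 4\right)^{2} = \left(-1 + V\right)^{2}$)
$- b{\left(76,\left(16 + 21\right) - 21 \right)} = - \left(-1 + 76\right)^{2} = - 75^{2} = \left(-1\right) 5625 = -5625$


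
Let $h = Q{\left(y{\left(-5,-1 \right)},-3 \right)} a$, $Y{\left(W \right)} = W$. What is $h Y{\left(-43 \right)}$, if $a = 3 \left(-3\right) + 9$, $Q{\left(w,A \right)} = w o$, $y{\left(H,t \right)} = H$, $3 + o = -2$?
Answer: $0$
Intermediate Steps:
$o = -5$ ($o = -3 - 2 = -5$)
$Q{\left(w,A \right)} = - 5 w$ ($Q{\left(w,A \right)} = w \left(-5\right) = - 5 w$)
$a = 0$ ($a = -9 + 9 = 0$)
$h = 0$ ($h = \left(-5\right) \left(-5\right) 0 = 25 \cdot 0 = 0$)
$h Y{\left(-43 \right)} = 0 \left(-43\right) = 0$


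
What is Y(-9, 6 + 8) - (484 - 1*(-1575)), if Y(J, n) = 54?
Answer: -2005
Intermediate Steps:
Y(-9, 6 + 8) - (484 - 1*(-1575)) = 54 - (484 - 1*(-1575)) = 54 - (484 + 1575) = 54 - 1*2059 = 54 - 2059 = -2005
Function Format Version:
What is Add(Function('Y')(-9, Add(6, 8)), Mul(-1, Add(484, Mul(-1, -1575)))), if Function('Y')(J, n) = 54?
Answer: -2005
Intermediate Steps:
Add(Function('Y')(-9, Add(6, 8)), Mul(-1, Add(484, Mul(-1, -1575)))) = Add(54, Mul(-1, Add(484, Mul(-1, -1575)))) = Add(54, Mul(-1, Add(484, 1575))) = Add(54, Mul(-1, 2059)) = Add(54, -2059) = -2005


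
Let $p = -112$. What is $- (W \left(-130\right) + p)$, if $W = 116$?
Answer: $15192$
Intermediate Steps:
$- (W \left(-130\right) + p) = - (116 \left(-130\right) - 112) = - (-15080 - 112) = \left(-1\right) \left(-15192\right) = 15192$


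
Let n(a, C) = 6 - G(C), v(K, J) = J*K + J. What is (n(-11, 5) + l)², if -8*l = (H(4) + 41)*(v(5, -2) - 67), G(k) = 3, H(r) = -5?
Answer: 514089/4 ≈ 1.2852e+5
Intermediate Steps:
v(K, J) = J + J*K
n(a, C) = 3 (n(a, C) = 6 - 1*3 = 6 - 3 = 3)
l = 711/2 (l = -(-5 + 41)*(-2*(1 + 5) - 67)/8 = -9*(-2*6 - 67)/2 = -9*(-12 - 67)/2 = -9*(-79)/2 = -⅛*(-2844) = 711/2 ≈ 355.50)
(n(-11, 5) + l)² = (3 + 711/2)² = (717/2)² = 514089/4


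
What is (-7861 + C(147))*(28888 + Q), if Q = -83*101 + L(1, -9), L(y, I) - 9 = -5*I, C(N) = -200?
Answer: -165726099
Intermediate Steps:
L(y, I) = 9 - 5*I
Q = -8329 (Q = -83*101 + (9 - 5*(-9)) = -8383 + (9 + 45) = -8383 + 54 = -8329)
(-7861 + C(147))*(28888 + Q) = (-7861 - 200)*(28888 - 8329) = -8061*20559 = -165726099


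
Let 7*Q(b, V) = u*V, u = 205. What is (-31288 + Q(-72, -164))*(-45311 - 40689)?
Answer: 21726696000/7 ≈ 3.1038e+9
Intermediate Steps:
Q(b, V) = 205*V/7 (Q(b, V) = (205*V)/7 = 205*V/7)
(-31288 + Q(-72, -164))*(-45311 - 40689) = (-31288 + (205/7)*(-164))*(-45311 - 40689) = (-31288 - 33620/7)*(-86000) = -252636/7*(-86000) = 21726696000/7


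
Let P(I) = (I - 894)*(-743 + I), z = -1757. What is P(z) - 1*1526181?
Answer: 5101319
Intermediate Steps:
P(I) = (-894 + I)*(-743 + I)
P(z) - 1*1526181 = (664242 + (-1757)² - 1637*(-1757)) - 1*1526181 = (664242 + 3087049 + 2876209) - 1526181 = 6627500 - 1526181 = 5101319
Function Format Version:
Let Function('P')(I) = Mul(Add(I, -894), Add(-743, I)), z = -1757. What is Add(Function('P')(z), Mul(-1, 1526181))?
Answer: 5101319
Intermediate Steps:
Function('P')(I) = Mul(Add(-894, I), Add(-743, I))
Add(Function('P')(z), Mul(-1, 1526181)) = Add(Add(664242, Pow(-1757, 2), Mul(-1637, -1757)), Mul(-1, 1526181)) = Add(Add(664242, 3087049, 2876209), -1526181) = Add(6627500, -1526181) = 5101319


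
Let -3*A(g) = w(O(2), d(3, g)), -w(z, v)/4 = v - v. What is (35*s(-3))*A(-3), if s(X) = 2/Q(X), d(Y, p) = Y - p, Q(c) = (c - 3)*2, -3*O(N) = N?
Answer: 0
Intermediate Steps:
O(N) = -N/3
Q(c) = -6 + 2*c (Q(c) = (-3 + c)*2 = -6 + 2*c)
w(z, v) = 0 (w(z, v) = -4*(v - v) = -4*0 = 0)
A(g) = 0 (A(g) = -1/3*0 = 0)
s(X) = 2/(-6 + 2*X)
(35*s(-3))*A(-3) = (35/(-3 - 3))*0 = (35/(-6))*0 = (35*(-1/6))*0 = -35/6*0 = 0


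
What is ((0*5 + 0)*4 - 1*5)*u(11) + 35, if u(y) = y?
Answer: -20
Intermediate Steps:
((0*5 + 0)*4 - 1*5)*u(11) + 35 = ((0*5 + 0)*4 - 1*5)*11 + 35 = ((0 + 0)*4 - 5)*11 + 35 = (0*4 - 5)*11 + 35 = (0 - 5)*11 + 35 = -5*11 + 35 = -55 + 35 = -20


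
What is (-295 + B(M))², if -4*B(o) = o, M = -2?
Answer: 346921/4 ≈ 86730.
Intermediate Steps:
B(o) = -o/4
(-295 + B(M))² = (-295 - ¼*(-2))² = (-295 + ½)² = (-589/2)² = 346921/4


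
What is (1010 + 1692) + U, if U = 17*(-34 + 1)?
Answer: 2141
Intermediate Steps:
U = -561 (U = 17*(-33) = -561)
(1010 + 1692) + U = (1010 + 1692) - 561 = 2702 - 561 = 2141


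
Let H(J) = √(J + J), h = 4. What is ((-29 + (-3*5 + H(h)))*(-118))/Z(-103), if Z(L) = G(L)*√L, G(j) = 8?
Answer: 59*I*√103*(-22 + √2)/206 ≈ -59.837*I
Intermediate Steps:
H(J) = √2*√J (H(J) = √(2*J) = √2*√J)
Z(L) = 8*√L
((-29 + (-3*5 + H(h)))*(-118))/Z(-103) = ((-29 + (-3*5 + √2*√4))*(-118))/((8*√(-103))) = ((-29 + (-15 + √2*2))*(-118))/((8*(I*√103))) = ((-29 + (-15 + 2*√2))*(-118))/((8*I*√103)) = ((-44 + 2*√2)*(-118))*(-I*√103/824) = (5192 - 236*√2)*(-I*√103/824) = -I*√103*(5192 - 236*√2)/824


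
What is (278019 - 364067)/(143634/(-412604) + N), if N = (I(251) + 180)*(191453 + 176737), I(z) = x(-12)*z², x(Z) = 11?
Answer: -17751874496/52653633073943763 ≈ -3.3714e-7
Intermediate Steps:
I(z) = 11*z²
N = 255225994290 (N = (11*251² + 180)*(191453 + 176737) = (11*63001 + 180)*368190 = (693011 + 180)*368190 = 693191*368190 = 255225994290)
(278019 - 364067)/(143634/(-412604) + N) = (278019 - 364067)/(143634/(-412604) + 255225994290) = -86048/(143634*(-1/412604) + 255225994290) = -86048/(-71817/206302 + 255225994290) = -86048/52653633073943763/206302 = -86048*206302/52653633073943763 = -17751874496/52653633073943763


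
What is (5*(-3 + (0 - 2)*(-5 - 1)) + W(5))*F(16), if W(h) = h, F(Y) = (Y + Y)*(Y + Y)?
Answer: 51200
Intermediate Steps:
F(Y) = 4*Y² (F(Y) = (2*Y)*(2*Y) = 4*Y²)
(5*(-3 + (0 - 2)*(-5 - 1)) + W(5))*F(16) = (5*(-3 + (0 - 2)*(-5 - 1)) + 5)*(4*16²) = (5*(-3 - 2*(-6)) + 5)*(4*256) = (5*(-3 + 12) + 5)*1024 = (5*9 + 5)*1024 = (45 + 5)*1024 = 50*1024 = 51200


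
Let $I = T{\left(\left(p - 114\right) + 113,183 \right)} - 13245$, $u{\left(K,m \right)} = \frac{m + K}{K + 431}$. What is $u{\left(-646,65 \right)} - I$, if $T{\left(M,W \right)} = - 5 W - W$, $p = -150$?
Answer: $\frac{3084326}{215} \approx 14346.0$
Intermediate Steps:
$T{\left(M,W \right)} = - 6 W$
$u{\left(K,m \right)} = \frac{K + m}{431 + K}$
$I = -14343$ ($I = \left(-6\right) 183 - 13245 = -1098 - 13245 = -14343$)
$u{\left(-646,65 \right)} - I = \frac{-646 + 65}{431 - 646} - -14343 = \frac{1}{-215} \left(-581\right) + 14343 = \left(- \frac{1}{215}\right) \left(-581\right) + 14343 = \frac{581}{215} + 14343 = \frac{3084326}{215}$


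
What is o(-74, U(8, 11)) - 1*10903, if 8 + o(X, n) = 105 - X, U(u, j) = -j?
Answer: -10732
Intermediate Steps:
o(X, n) = 97 - X (o(X, n) = -8 + (105 - X) = 97 - X)
o(-74, U(8, 11)) - 1*10903 = (97 - 1*(-74)) - 1*10903 = (97 + 74) - 10903 = 171 - 10903 = -10732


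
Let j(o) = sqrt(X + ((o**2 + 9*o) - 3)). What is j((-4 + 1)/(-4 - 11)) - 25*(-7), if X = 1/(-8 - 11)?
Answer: 175 + 24*I*sqrt(19)/95 ≈ 175.0 + 1.1012*I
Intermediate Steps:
X = -1/19 (X = 1/(-19) = -1/19 ≈ -0.052632)
j(o) = sqrt(-58/19 + o**2 + 9*o) (j(o) = sqrt(-1/19 + ((o**2 + 9*o) - 3)) = sqrt(-1/19 + (-3 + o**2 + 9*o)) = sqrt(-58/19 + o**2 + 9*o))
j((-4 + 1)/(-4 - 11)) - 25*(-7) = sqrt(-1102 + 361*((-4 + 1)/(-4 - 11))**2 + 3249*((-4 + 1)/(-4 - 11)))/19 - 25*(-7) = sqrt(-1102 + 361*(-3/(-15))**2 + 3249*(-3/(-15)))/19 + 175 = sqrt(-1102 + 361*(-3*(-1/15))**2 + 3249*(-3*(-1/15)))/19 + 175 = sqrt(-1102 + 361*(1/5)**2 + 3249*(1/5))/19 + 175 = sqrt(-1102 + 361*(1/25) + 3249/5)/19 + 175 = sqrt(-1102 + 361/25 + 3249/5)/19 + 175 = sqrt(-10944/25)/19 + 175 = (24*I*sqrt(19)/5)/19 + 175 = 24*I*sqrt(19)/95 + 175 = 175 + 24*I*sqrt(19)/95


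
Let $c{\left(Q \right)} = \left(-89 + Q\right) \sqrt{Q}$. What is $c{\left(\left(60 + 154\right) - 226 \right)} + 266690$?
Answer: $266690 - 202 i \sqrt{3} \approx 2.6669 \cdot 10^{5} - 349.87 i$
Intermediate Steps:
$c{\left(Q \right)} = \sqrt{Q} \left(-89 + Q\right)$
$c{\left(\left(60 + 154\right) - 226 \right)} + 266690 = \sqrt{\left(60 + 154\right) - 226} \left(-89 + \left(\left(60 + 154\right) - 226\right)\right) + 266690 = \sqrt{214 - 226} \left(-89 + \left(214 - 226\right)\right) + 266690 = \sqrt{-12} \left(-89 - 12\right) + 266690 = 2 i \sqrt{3} \left(-101\right) + 266690 = - 202 i \sqrt{3} + 266690 = 266690 - 202 i \sqrt{3}$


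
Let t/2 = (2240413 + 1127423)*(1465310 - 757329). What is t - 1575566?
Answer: 4768726222666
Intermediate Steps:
t = 4768727798232 (t = 2*((2240413 + 1127423)*(1465310 - 757329)) = 2*(3367836*707981) = 2*2384363899116 = 4768727798232)
t - 1575566 = 4768727798232 - 1575566 = 4768726222666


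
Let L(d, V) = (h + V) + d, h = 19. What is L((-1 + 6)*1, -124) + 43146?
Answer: 43046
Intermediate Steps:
L(d, V) = 19 + V + d (L(d, V) = (19 + V) + d = 19 + V + d)
L((-1 + 6)*1, -124) + 43146 = (19 - 124 + (-1 + 6)*1) + 43146 = (19 - 124 + 5*1) + 43146 = (19 - 124 + 5) + 43146 = -100 + 43146 = 43046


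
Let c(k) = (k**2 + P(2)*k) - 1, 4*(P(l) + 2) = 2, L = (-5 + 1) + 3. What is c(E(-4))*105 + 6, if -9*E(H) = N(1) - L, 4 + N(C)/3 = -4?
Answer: 9949/54 ≈ 184.24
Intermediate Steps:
L = -1 (L = -4 + 3 = -1)
N(C) = -24 (N(C) = -12 + 3*(-4) = -12 - 12 = -24)
P(l) = -3/2 (P(l) = -2 + (1/4)*2 = -2 + 1/2 = -3/2)
E(H) = 23/9 (E(H) = -(-24 - 1*(-1))/9 = -(-24 + 1)/9 = -1/9*(-23) = 23/9)
c(k) = -1 + k**2 - 3*k/2 (c(k) = (k**2 - 3*k/2) - 1 = -1 + k**2 - 3*k/2)
c(E(-4))*105 + 6 = (-1 + (23/9)**2 - 3/2*23/9)*105 + 6 = (-1 + 529/81 - 23/6)*105 + 6 = (275/162)*105 + 6 = 9625/54 + 6 = 9949/54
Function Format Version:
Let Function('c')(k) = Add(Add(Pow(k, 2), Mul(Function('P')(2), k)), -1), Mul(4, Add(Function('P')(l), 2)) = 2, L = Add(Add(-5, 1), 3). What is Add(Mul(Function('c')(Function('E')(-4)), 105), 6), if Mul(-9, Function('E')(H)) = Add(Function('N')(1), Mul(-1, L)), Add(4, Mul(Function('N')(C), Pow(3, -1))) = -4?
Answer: Rational(9949, 54) ≈ 184.24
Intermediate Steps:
L = -1 (L = Add(-4, 3) = -1)
Function('N')(C) = -24 (Function('N')(C) = Add(-12, Mul(3, -4)) = Add(-12, -12) = -24)
Function('P')(l) = Rational(-3, 2) (Function('P')(l) = Add(-2, Mul(Rational(1, 4), 2)) = Add(-2, Rational(1, 2)) = Rational(-3, 2))
Function('E')(H) = Rational(23, 9) (Function('E')(H) = Mul(Rational(-1, 9), Add(-24, Mul(-1, -1))) = Mul(Rational(-1, 9), Add(-24, 1)) = Mul(Rational(-1, 9), -23) = Rational(23, 9))
Function('c')(k) = Add(-1, Pow(k, 2), Mul(Rational(-3, 2), k)) (Function('c')(k) = Add(Add(Pow(k, 2), Mul(Rational(-3, 2), k)), -1) = Add(-1, Pow(k, 2), Mul(Rational(-3, 2), k)))
Add(Mul(Function('c')(Function('E')(-4)), 105), 6) = Add(Mul(Add(-1, Pow(Rational(23, 9), 2), Mul(Rational(-3, 2), Rational(23, 9))), 105), 6) = Add(Mul(Add(-1, Rational(529, 81), Rational(-23, 6)), 105), 6) = Add(Mul(Rational(275, 162), 105), 6) = Add(Rational(9625, 54), 6) = Rational(9949, 54)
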